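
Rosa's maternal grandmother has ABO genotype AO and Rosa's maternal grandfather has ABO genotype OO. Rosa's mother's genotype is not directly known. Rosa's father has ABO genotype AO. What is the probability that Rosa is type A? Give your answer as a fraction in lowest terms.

Rosa's mother's ABO genotype from AO × OO: 1/2 AO, 1/2 OO.
Crossing each possibility with the father AO and summing P(type A): 1/2·3/4 + 1/2·1/2 = 5/8.

5/8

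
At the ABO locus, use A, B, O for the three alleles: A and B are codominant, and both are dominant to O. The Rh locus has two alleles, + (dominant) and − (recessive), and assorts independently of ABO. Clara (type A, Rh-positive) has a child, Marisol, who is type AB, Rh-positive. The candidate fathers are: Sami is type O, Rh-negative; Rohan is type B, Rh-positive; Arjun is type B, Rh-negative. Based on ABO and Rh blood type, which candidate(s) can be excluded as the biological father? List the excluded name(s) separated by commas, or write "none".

Sami

A candidate is excluded only if no genotype consistent with his phenotype could produce a type AB, Rh-positive child with a type A, Rh-positive mother.
Sami (type O, Rh-): no genotype consistent with that phenotype can produce a type-AB Rh+ child with a type-A mother.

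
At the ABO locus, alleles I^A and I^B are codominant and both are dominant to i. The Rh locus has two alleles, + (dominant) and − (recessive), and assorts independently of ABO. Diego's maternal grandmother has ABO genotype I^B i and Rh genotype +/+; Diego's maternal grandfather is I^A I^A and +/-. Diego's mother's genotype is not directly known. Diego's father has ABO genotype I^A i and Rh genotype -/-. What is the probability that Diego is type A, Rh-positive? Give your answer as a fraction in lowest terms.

Diego's mother's ABO genotype from I^B i × I^A I^A: 1/2 I^A I^B, 1/2 I^A i.
Crossing each possibility with the father I^A i and summing P(type A): 1/2·1/2 + 1/2·3/4 = 5/8.
Similarly for Rh via the mother's Rh distribution: P(Rh+) = 3/4.
Independent loci: 5/8 × 3/4 = 15/32.

15/32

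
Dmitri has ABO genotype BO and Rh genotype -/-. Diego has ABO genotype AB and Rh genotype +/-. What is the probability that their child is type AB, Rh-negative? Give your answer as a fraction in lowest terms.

ABO cross BO × AB → offspring phenotypes: 1/4 A, 1/2 B, 1/4 AB.
Rh cross -/- × +/- → 1/2 Rh+, 1/2 Rh-.
Independent loci: P(type AB, Rh-negative) = 1/4 × 1/2 = 1/8.

1/8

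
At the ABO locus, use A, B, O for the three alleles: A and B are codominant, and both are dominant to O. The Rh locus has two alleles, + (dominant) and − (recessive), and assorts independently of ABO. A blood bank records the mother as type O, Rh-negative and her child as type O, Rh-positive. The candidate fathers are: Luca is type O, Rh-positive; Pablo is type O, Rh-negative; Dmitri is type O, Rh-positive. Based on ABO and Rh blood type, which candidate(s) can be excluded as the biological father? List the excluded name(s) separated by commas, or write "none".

Pablo

A candidate is excluded only if no genotype consistent with his phenotype could produce a type O, Rh-positive child with a type O, Rh-negative mother.
Pablo (type O, Rh-): no genotype consistent with that phenotype can produce a type-O Rh+ child with a type-O mother.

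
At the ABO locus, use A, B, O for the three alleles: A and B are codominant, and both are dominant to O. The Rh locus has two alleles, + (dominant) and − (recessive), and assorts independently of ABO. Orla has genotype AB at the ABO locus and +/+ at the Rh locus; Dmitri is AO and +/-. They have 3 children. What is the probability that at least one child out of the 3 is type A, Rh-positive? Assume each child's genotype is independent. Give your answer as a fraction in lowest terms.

7/8

ABO cross AB × AO → 1/2 A, 1/4 B, 1/4 AB.
Rh cross +/+ × +/- → 1 Rh+; so P(type A, Rh-positive) = 1/2 × 1 = 1/2 per child.
P(none) = (1/2)^3 = 1/8; P(at least one) = 1 − 1/8 = 7/8.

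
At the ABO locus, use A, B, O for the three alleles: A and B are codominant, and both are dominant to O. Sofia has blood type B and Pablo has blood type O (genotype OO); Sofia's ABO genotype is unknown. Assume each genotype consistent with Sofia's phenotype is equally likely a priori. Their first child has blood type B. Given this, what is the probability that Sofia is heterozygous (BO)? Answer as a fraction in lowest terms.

Possible genotypes: Sofia ∈ {BB, BO}; Pablo ∈ {OO}.
Weight each parental genotype pair by prior × P(type-B child):
  BB × OO: posterior weight 2/3.
  BO × OO: posterior weight 1/3.
Sum the posterior weight over pairs where Sofia is BO: 1/3.

1/3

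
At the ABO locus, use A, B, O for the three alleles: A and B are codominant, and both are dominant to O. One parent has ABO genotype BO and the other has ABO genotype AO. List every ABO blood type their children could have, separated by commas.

O, A, B, AB

Gametes from BO × AO give offspring ABO genotypes AB, AO, BO, OO, i.e. phenotypes O, A, B, AB.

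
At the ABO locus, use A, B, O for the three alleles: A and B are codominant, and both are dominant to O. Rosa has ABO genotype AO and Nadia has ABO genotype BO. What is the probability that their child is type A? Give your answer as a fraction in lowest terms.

ABO cross AO × BO → offspring phenotypes: 1/4 O, 1/4 A, 1/4 B, 1/4 AB.
So P(type A) = 1/4.

1/4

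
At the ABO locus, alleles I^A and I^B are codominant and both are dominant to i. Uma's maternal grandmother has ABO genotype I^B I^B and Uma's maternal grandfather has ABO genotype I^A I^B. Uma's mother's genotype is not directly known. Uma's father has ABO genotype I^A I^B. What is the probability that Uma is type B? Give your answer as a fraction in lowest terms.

Uma's mother's ABO genotype from I^B I^B × I^A I^B: 1/2 I^A I^B, 1/2 I^B I^B.
Crossing each possibility with the father I^A I^B and summing P(type B): 1/2·1/4 + 1/2·1/2 = 3/8.

3/8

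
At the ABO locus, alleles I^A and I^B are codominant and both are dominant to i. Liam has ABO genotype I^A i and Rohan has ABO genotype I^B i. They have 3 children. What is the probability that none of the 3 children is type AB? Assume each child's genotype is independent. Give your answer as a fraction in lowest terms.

ABO cross I^A i × I^B i → 1/4 O, 1/4 A, 1/4 B, 1/4 AB.
So P(type AB) = 1/4 per child.
P(not type AB) = 3/4 for one child; (3/4)^3 = 27/64.

27/64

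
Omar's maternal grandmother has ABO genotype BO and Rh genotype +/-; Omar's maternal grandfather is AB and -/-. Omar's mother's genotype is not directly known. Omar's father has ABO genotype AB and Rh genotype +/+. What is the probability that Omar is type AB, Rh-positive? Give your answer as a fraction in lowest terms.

Omar's mother's ABO genotype from BO × AB: 1/4 AB, 1/4 AO, 1/4 BB, 1/4 BO.
Crossing each possibility with the father AB and summing P(type AB): 1/4·1/2 + 1/4·1/4 + 1/4·1/2 + 1/4·1/4 = 3/8.
Similarly for Rh via the mother's Rh distribution: P(Rh+) = 1.
Independent loci: 3/8 × 1 = 3/8.

3/8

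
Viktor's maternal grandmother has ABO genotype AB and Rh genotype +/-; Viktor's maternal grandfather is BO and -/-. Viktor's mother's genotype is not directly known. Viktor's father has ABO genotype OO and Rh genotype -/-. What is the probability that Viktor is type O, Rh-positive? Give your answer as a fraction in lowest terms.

Viktor's mother's ABO genotype from AB × BO: 1/4 AB, 1/4 AO, 1/4 BB, 1/4 BO.
Crossing each possibility with the father OO and summing P(type O): 1/4·0 + 1/4·1/2 + 1/4·0 + 1/4·1/2 = 1/4.
Similarly for Rh via the mother's Rh distribution: P(Rh+) = 1/4.
Independent loci: 1/4 × 1/4 = 1/16.

1/16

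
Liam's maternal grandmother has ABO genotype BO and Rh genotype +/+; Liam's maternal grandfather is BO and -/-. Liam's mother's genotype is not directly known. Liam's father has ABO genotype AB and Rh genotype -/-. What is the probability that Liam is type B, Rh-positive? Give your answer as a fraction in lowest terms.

1/4

Liam's mother's ABO genotype from BO × BO: 1/4 BB, 1/2 BO, 1/4 OO.
Crossing each possibility with the father AB and summing P(type B): 1/4·1/2 + 1/2·1/2 + 1/4·1/2 = 1/2.
Similarly for Rh via the mother's Rh distribution: P(Rh+) = 1/2.
Independent loci: 1/2 × 1/2 = 1/4.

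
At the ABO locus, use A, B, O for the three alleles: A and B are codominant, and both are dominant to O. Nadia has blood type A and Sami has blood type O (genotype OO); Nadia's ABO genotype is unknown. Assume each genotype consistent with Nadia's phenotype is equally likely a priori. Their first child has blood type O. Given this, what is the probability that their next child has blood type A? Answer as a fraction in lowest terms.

1/2

Possible genotypes: Nadia ∈ {AA, AO}; Sami ∈ {OO}.
Weight each parental genotype pair by prior × P(type-O child):
  AO × OO: posterior weight 1; P(next child type A) = 1/2.
Weighted sum = 1/2.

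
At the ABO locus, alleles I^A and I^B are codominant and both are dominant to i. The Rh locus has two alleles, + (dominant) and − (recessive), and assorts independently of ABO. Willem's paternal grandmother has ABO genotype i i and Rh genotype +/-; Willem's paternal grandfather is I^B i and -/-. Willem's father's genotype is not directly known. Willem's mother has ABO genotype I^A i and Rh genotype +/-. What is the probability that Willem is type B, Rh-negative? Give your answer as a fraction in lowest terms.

Willem's father's ABO genotype from i i × I^B i: 1/2 I^B i, 1/2 i i.
Crossing each possibility with the mother I^A i and summing P(type B): 1/2·1/4 + 1/2·0 = 1/8.
Similarly for Rh via the father's Rh distribution: P(Rh-) = 3/8.
Independent loci: 1/8 × 3/8 = 3/64.

3/64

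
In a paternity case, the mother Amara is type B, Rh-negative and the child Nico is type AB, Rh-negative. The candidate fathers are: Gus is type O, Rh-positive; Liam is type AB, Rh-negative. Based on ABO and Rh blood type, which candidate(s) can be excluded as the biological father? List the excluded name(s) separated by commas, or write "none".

A candidate is excluded only if no genotype consistent with his phenotype could produce a type AB, Rh-negative child with a type B, Rh-negative mother.
Gus (type O, Rh+): no genotype consistent with that phenotype can produce a type-AB Rh- child with a type-B mother.

Gus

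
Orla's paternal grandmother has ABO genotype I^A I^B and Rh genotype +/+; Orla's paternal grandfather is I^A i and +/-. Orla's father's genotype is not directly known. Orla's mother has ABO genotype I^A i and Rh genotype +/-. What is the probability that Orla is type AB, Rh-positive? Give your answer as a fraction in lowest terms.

7/64

Orla's father's ABO genotype from I^A I^B × I^A i: 1/4 I^A I^A, 1/4 I^A I^B, 1/4 I^A i, 1/4 I^B i.
Crossing each possibility with the mother I^A i and summing P(type AB): 1/4·0 + 1/4·1/4 + 1/4·0 + 1/4·1/4 = 1/8.
Similarly for Rh via the father's Rh distribution: P(Rh+) = 7/8.
Independent loci: 1/8 × 7/8 = 7/64.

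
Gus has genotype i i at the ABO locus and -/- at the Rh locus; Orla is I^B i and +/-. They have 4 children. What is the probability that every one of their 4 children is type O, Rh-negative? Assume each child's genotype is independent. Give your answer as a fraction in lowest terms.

ABO cross i i × I^B i → 1/2 O, 1/2 B.
Rh cross -/- × +/- → 1/2 Rh+, 1/2 Rh-; so P(type O, Rh-negative) = 1/2 × 1/2 = 1/4 per child.
All 4 independent: (1/4)^4 = 1/256.

1/256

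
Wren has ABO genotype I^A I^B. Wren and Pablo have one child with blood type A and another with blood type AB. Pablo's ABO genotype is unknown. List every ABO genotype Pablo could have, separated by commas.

For each candidate genotype of Pablo, check whether crossing it with I^A I^B can produce every observed child phenotype.
  I^A I^A → possible child types {A, AB} ✓
  I^A I^B → possible child types {A, B, AB} ✓
  I^A i → possible child types {A, B, AB} ✓
  I^B I^B → possible child types {B, AB} ✗
  I^B i → possible child types {A, B, AB} ✓
  i i → possible child types {A, B} ✗

I^A I^A, I^A I^B, I^A i, I^B i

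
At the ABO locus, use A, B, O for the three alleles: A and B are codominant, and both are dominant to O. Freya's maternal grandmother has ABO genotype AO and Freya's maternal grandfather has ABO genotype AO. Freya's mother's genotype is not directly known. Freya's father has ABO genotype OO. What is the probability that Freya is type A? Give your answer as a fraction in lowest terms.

Freya's mother's ABO genotype from AO × AO: 1/4 AA, 1/2 AO, 1/4 OO.
Crossing each possibility with the father OO and summing P(type A): 1/4·1 + 1/2·1/2 + 1/4·0 = 1/2.

1/2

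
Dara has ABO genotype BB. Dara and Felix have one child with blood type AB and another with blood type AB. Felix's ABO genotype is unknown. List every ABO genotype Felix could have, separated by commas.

For each candidate genotype of Felix, check whether crossing it with BB can produce every observed child phenotype.
  AA → possible child types {AB} ✓
  AB → possible child types {B, AB} ✓
  AO → possible child types {B, AB} ✓
  BB → possible child types {B} ✗
  BO → possible child types {B} ✗
  OO → possible child types {B} ✗

AA, AB, AO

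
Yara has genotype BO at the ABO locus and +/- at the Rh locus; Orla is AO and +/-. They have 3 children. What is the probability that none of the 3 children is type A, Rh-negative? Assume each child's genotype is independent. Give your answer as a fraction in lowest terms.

ABO cross BO × AO → 1/4 O, 1/4 A, 1/4 B, 1/4 AB.
Rh cross +/- × +/- → 3/4 Rh+, 1/4 Rh-; so P(type A, Rh-negative) = 1/4 × 1/4 = 1/16 per child.
P(not type A, Rh-negative) = 15/16 for one child; (15/16)^3 = 3375/4096.

3375/4096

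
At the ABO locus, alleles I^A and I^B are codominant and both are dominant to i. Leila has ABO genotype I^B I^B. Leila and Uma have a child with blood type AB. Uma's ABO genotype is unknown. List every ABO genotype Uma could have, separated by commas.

I^A I^A, I^A I^B, I^A i

For each candidate genotype of Uma, check whether crossing it with I^B I^B can produce every observed child phenotype.
  I^A I^A → possible child types {AB} ✓
  I^A I^B → possible child types {B, AB} ✓
  I^A i → possible child types {B, AB} ✓
  I^B I^B → possible child types {B} ✗
  I^B i → possible child types {B} ✗
  i i → possible child types {B} ✗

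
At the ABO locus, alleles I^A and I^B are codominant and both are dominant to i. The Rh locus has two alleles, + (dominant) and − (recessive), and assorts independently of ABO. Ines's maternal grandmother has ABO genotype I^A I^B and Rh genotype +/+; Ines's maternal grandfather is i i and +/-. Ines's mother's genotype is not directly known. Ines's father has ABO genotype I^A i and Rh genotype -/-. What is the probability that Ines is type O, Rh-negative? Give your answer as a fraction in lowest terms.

Ines's mother's ABO genotype from I^A I^B × i i: 1/2 I^A i, 1/2 I^B i.
Crossing each possibility with the father I^A i and summing P(type O): 1/2·1/4 + 1/2·1/4 = 1/4.
Similarly for Rh via the mother's Rh distribution: P(Rh-) = 1/4.
Independent loci: 1/4 × 1/4 = 1/16.

1/16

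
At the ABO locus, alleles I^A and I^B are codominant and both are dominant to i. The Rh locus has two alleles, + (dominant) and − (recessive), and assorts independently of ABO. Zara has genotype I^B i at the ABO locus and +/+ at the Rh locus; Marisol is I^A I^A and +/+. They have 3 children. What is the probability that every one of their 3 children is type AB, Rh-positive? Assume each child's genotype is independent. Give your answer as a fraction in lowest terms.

ABO cross I^B i × I^A I^A → 1/2 A, 1/2 AB.
Rh cross +/+ × +/+ → 1 Rh+; so P(type AB, Rh-positive) = 1/2 × 1 = 1/2 per child.
All 3 independent: (1/2)^3 = 1/8.

1/8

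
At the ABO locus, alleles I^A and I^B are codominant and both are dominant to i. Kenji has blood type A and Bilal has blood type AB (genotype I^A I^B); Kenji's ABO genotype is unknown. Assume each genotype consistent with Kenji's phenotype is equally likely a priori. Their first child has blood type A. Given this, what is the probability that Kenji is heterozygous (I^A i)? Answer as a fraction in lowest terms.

1/2

Possible genotypes: Kenji ∈ {I^A I^A, I^A i}; Bilal ∈ {I^A I^B}.
Weight each parental genotype pair by prior × P(type-A child):
  I^A I^A × I^A I^B: posterior weight 1/2.
  I^A i × I^A I^B: posterior weight 1/2.
Sum the posterior weight over pairs where Kenji is I^A i: 1/2.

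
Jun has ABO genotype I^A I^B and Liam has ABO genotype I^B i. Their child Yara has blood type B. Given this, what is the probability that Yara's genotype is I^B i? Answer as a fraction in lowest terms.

1/2

Cross I^A I^B × I^B i → 1/4 I^A I^B, 1/4 I^A i, 1/4 I^B I^B, 1/4 I^B i.
Type-B genotypes among offspring: I^B I^B (1/4), I^B i (1/4); total 1/2.
P(I^B i | type B) = (1/4) / (1/2) = 1/2.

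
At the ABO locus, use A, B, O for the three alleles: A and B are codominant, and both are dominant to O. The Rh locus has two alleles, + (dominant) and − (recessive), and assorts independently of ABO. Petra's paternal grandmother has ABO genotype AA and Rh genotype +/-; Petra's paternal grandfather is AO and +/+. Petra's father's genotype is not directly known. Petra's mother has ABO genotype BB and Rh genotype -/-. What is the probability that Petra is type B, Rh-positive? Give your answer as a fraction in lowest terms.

Petra's father's ABO genotype from AA × AO: 1/2 AA, 1/2 AO.
Crossing each possibility with the mother BB and summing P(type B): 1/2·0 + 1/2·1/2 = 1/4.
Similarly for Rh via the father's Rh distribution: P(Rh+) = 3/4.
Independent loci: 1/4 × 3/4 = 3/16.

3/16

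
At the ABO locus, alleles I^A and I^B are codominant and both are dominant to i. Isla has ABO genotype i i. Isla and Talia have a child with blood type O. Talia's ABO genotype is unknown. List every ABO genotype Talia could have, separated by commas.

I^A i, I^B i, i i

For each candidate genotype of Talia, check whether crossing it with i i can produce every observed child phenotype.
  I^A I^A → possible child types {A} ✗
  I^A I^B → possible child types {A, B} ✗
  I^A i → possible child types {O, A} ✓
  I^B I^B → possible child types {B} ✗
  I^B i → possible child types {O, B} ✓
  i i → possible child types {O} ✓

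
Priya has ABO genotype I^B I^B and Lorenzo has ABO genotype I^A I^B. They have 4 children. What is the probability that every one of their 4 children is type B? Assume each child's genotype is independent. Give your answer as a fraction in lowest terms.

ABO cross I^B I^B × I^A I^B → 1/2 B, 1/2 AB.
So P(type B) = 1/2 per child.
All 4 independent: (1/2)^4 = 1/16.

1/16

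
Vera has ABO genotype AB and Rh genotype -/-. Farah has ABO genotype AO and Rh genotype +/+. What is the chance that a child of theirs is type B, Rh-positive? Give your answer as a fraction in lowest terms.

ABO cross AB × AO → offspring phenotypes: 1/2 A, 1/4 B, 1/4 AB.
Rh cross -/- × +/+ → 1 Rh+.
Independent loci: P(type B, Rh-positive) = 1/4 × 1 = 1/4.

1/4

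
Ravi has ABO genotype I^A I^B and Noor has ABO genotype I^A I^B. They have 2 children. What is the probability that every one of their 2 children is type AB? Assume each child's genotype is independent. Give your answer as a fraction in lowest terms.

ABO cross I^A I^B × I^A I^B → 1/4 A, 1/4 B, 1/2 AB.
So P(type AB) = 1/2 per child.
All 2 independent: (1/2)^2 = 1/4.

1/4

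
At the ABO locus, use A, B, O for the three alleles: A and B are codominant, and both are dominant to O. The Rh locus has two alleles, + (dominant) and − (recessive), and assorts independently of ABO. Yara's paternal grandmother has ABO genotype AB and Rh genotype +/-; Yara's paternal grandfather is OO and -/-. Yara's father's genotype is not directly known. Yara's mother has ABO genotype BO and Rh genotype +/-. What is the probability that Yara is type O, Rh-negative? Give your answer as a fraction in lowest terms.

Yara's father's ABO genotype from AB × OO: 1/2 AO, 1/2 BO.
Crossing each possibility with the mother BO and summing P(type O): 1/2·1/4 + 1/2·1/4 = 1/4.
Similarly for Rh via the father's Rh distribution: P(Rh-) = 3/8.
Independent loci: 1/4 × 3/8 = 3/32.

3/32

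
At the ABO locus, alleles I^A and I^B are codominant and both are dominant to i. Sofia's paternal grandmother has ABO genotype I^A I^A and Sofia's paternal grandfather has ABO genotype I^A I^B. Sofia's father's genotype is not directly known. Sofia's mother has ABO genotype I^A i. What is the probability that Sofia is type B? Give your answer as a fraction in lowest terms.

Sofia's father's ABO genotype from I^A I^A × I^A I^B: 1/2 I^A I^A, 1/2 I^A I^B.
Crossing each possibility with the mother I^A i and summing P(type B): 1/2·0 + 1/2·1/4 = 1/8.

1/8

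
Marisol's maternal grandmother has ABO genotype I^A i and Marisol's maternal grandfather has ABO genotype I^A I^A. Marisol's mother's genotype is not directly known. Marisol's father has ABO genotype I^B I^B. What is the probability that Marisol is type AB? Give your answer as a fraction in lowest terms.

Marisol's mother's ABO genotype from I^A i × I^A I^A: 1/2 I^A I^A, 1/2 I^A i.
Crossing each possibility with the father I^B I^B and summing P(type AB): 1/2·1 + 1/2·1/2 = 3/4.

3/4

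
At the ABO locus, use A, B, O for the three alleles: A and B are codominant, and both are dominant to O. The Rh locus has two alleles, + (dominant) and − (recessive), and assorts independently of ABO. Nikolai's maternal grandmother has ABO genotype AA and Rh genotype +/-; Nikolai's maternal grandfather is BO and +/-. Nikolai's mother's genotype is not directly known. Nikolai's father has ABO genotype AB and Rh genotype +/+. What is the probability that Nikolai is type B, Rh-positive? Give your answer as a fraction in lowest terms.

1/4

Nikolai's mother's ABO genotype from AA × BO: 1/2 AB, 1/2 AO.
Crossing each possibility with the father AB and summing P(type B): 1/2·1/4 + 1/2·1/4 = 1/4.
Similarly for Rh via the mother's Rh distribution: P(Rh+) = 1.
Independent loci: 1/4 × 1 = 1/4.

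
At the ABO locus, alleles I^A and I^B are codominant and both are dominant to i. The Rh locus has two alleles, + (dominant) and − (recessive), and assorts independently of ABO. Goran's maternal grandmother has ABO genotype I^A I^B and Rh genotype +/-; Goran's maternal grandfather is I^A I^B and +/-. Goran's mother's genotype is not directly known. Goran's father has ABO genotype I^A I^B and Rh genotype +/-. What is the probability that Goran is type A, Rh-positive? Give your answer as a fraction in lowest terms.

Goran's mother's ABO genotype from I^A I^B × I^A I^B: 1/4 I^A I^A, 1/2 I^A I^B, 1/4 I^B I^B.
Crossing each possibility with the father I^A I^B and summing P(type A): 1/4·1/2 + 1/2·1/4 + 1/4·0 = 1/4.
Similarly for Rh via the mother's Rh distribution: P(Rh+) = 3/4.
Independent loci: 1/4 × 3/4 = 3/16.

3/16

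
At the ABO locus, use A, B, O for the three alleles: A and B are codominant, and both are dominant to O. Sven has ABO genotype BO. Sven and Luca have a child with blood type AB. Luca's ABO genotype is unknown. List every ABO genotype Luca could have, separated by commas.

For each candidate genotype of Luca, check whether crossing it with BO can produce every observed child phenotype.
  AA → possible child types {A, AB} ✓
  AB → possible child types {A, B, AB} ✓
  AO → possible child types {O, A, B, AB} ✓
  BB → possible child types {B} ✗
  BO → possible child types {O, B} ✗
  OO → possible child types {O, B} ✗

AA, AB, AO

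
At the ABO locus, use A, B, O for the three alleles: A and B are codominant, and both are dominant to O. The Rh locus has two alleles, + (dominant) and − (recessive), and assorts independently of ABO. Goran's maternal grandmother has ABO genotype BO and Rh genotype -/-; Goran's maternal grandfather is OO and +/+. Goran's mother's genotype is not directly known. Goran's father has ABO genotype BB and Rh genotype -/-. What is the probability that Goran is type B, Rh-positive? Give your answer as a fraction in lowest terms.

1/2

Goran's mother's ABO genotype from BO × OO: 1/2 BO, 1/2 OO.
Crossing each possibility with the father BB and summing P(type B): 1/2·1 + 1/2·1 = 1.
Similarly for Rh via the mother's Rh distribution: P(Rh+) = 1/2.
Independent loci: 1 × 1/2 = 1/2.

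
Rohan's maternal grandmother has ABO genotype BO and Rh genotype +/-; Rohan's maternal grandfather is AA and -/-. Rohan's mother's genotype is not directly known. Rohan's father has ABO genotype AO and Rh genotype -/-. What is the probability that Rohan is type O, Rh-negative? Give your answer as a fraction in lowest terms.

Rohan's mother's ABO genotype from BO × AA: 1/2 AB, 1/2 AO.
Crossing each possibility with the father AO and summing P(type O): 1/2·0 + 1/2·1/4 = 1/8.
Similarly for Rh via the mother's Rh distribution: P(Rh-) = 3/4.
Independent loci: 1/8 × 3/4 = 3/32.

3/32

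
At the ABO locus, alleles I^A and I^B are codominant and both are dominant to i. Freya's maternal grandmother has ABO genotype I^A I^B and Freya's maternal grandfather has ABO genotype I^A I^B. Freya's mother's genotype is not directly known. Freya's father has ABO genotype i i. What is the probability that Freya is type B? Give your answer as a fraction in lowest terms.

Freya's mother's ABO genotype from I^A I^B × I^A I^B: 1/4 I^A I^A, 1/2 I^A I^B, 1/4 I^B I^B.
Crossing each possibility with the father i i and summing P(type B): 1/4·0 + 1/2·1/2 + 1/4·1 = 1/2.

1/2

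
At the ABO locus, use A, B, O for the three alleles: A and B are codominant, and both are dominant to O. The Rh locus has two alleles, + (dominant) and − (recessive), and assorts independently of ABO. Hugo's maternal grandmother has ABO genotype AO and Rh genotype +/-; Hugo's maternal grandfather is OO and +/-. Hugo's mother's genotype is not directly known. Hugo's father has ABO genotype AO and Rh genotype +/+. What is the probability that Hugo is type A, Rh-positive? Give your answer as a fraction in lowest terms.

Hugo's mother's ABO genotype from AO × OO: 1/2 AO, 1/2 OO.
Crossing each possibility with the father AO and summing P(type A): 1/2·3/4 + 1/2·1/2 = 5/8.
Similarly for Rh via the mother's Rh distribution: P(Rh+) = 1.
Independent loci: 5/8 × 1 = 5/8.

5/8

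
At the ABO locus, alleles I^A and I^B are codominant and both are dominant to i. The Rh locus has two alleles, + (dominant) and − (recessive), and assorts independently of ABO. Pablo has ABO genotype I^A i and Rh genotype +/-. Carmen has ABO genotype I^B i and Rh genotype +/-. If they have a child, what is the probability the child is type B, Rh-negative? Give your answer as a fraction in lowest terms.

1/16

ABO cross I^A i × I^B i → offspring phenotypes: 1/4 O, 1/4 A, 1/4 B, 1/4 AB.
Rh cross +/- × +/- → 3/4 Rh+, 1/4 Rh-.
Independent loci: P(type B, Rh-negative) = 1/4 × 1/4 = 1/16.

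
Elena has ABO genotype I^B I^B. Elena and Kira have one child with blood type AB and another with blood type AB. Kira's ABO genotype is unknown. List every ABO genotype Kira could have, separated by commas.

I^A I^A, I^A I^B, I^A i

For each candidate genotype of Kira, check whether crossing it with I^B I^B can produce every observed child phenotype.
  I^A I^A → possible child types {AB} ✓
  I^A I^B → possible child types {B, AB} ✓
  I^A i → possible child types {B, AB} ✓
  I^B I^B → possible child types {B} ✗
  I^B i → possible child types {B} ✗
  i i → possible child types {B} ✗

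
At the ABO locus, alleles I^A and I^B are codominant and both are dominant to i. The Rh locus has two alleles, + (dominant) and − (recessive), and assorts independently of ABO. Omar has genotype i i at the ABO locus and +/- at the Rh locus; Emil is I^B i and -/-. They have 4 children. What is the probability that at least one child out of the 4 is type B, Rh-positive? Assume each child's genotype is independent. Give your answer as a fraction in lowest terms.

175/256

ABO cross i i × I^B i → 1/2 O, 1/2 B.
Rh cross +/- × -/- → 1/2 Rh+, 1/2 Rh-; so P(type B, Rh-positive) = 1/2 × 1/2 = 1/4 per child.
P(none) = (3/4)^4 = 81/256; P(at least one) = 1 − 81/256 = 175/256.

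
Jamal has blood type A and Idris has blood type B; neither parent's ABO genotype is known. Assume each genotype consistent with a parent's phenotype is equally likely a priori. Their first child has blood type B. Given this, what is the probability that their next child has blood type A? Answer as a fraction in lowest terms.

1/12

Possible genotypes: Jamal ∈ {I^A I^A, I^A i}; Idris ∈ {I^B I^B, I^B i}.
Weight each parental genotype pair by prior × P(type-B child):
  I^A i × I^B I^B: posterior weight 2/3; P(next child type A) = 0.
  I^A i × I^B i: posterior weight 1/3; P(next child type A) = 1/4.
Weighted sum = 1/12.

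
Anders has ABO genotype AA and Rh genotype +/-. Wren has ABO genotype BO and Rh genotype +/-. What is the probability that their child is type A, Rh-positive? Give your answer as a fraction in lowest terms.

ABO cross AA × BO → offspring phenotypes: 1/2 A, 1/2 AB.
Rh cross +/- × +/- → 3/4 Rh+, 1/4 Rh-.
Independent loci: P(type A, Rh-positive) = 1/2 × 3/4 = 3/8.

3/8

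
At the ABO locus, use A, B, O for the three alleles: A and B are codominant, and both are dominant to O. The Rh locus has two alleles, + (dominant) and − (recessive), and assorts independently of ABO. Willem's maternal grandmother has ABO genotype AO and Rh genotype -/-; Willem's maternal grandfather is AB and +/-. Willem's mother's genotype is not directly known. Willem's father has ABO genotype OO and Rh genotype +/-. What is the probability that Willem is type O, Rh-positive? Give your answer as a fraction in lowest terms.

5/32

Willem's mother's ABO genotype from AO × AB: 1/4 AA, 1/4 AB, 1/4 AO, 1/4 BO.
Crossing each possibility with the father OO and summing P(type O): 1/4·0 + 1/4·0 + 1/4·1/2 + 1/4·1/2 = 1/4.
Similarly for Rh via the mother's Rh distribution: P(Rh+) = 5/8.
Independent loci: 1/4 × 5/8 = 5/32.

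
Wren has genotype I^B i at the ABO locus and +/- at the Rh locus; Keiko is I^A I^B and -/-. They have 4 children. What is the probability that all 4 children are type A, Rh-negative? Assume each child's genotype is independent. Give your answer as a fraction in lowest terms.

ABO cross I^B i × I^A I^B → 1/4 A, 1/2 B, 1/4 AB.
Rh cross +/- × -/- → 1/2 Rh+, 1/2 Rh-; so P(type A, Rh-negative) = 1/4 × 1/2 = 1/8 per child.
All 4 independent: (1/8)^4 = 1/4096.

1/4096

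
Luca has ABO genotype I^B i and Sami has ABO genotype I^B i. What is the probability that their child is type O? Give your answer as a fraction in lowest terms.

ABO cross I^B i × I^B i → offspring phenotypes: 1/4 O, 3/4 B.
So P(type O) = 1/4.

1/4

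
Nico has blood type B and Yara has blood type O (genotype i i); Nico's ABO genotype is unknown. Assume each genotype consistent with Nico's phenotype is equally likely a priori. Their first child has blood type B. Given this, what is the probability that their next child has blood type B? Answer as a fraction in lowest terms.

Possible genotypes: Nico ∈ {I^B I^B, I^B i}; Yara ∈ {i i}.
Weight each parental genotype pair by prior × P(type-B child):
  I^B I^B × i i: posterior weight 2/3; P(next child type B) = 1.
  I^B i × i i: posterior weight 1/3; P(next child type B) = 1/2.
Weighted sum = 5/6.

5/6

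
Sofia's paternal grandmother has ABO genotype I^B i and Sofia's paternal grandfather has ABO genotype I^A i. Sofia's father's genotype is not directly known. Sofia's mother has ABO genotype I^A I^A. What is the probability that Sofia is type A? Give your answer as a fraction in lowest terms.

Sofia's father's ABO genotype from I^B i × I^A i: 1/4 I^A I^B, 1/4 I^A i, 1/4 I^B i, 1/4 i i.
Crossing each possibility with the mother I^A I^A and summing P(type A): 1/4·1/2 + 1/4·1 + 1/4·1/2 + 1/4·1 = 3/4.

3/4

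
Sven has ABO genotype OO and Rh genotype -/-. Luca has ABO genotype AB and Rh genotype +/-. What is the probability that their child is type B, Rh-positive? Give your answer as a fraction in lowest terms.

1/4

ABO cross OO × AB → offspring phenotypes: 1/2 A, 1/2 B.
Rh cross -/- × +/- → 1/2 Rh+, 1/2 Rh-.
Independent loci: P(type B, Rh-positive) = 1/2 × 1/2 = 1/4.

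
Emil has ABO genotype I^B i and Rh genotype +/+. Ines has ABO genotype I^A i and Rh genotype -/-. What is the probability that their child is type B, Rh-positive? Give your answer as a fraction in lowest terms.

1/4

ABO cross I^B i × I^A i → offspring phenotypes: 1/4 O, 1/4 A, 1/4 B, 1/4 AB.
Rh cross +/+ × -/- → 1 Rh+.
Independent loci: P(type B, Rh-positive) = 1/4 × 1 = 1/4.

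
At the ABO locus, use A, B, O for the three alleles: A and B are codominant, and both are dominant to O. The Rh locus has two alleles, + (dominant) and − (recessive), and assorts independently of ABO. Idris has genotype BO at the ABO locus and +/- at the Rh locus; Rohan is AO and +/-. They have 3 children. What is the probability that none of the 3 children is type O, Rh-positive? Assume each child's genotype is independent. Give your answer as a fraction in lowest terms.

ABO cross BO × AO → 1/4 O, 1/4 A, 1/4 B, 1/4 AB.
Rh cross +/- × +/- → 3/4 Rh+, 1/4 Rh-; so P(type O, Rh-positive) = 1/4 × 3/4 = 3/16 per child.
P(not type O, Rh-positive) = 13/16 for one child; (13/16)^3 = 2197/4096.

2197/4096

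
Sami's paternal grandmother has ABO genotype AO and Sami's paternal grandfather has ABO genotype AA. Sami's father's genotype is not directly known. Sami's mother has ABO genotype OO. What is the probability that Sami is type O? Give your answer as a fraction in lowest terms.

1/4

Sami's father's ABO genotype from AO × AA: 1/2 AA, 1/2 AO.
Crossing each possibility with the mother OO and summing P(type O): 1/2·0 + 1/2·1/2 = 1/4.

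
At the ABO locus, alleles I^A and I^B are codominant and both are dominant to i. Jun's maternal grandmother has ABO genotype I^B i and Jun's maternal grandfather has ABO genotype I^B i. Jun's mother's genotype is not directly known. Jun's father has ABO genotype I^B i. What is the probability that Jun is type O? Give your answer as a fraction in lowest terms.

1/4

Jun's mother's ABO genotype from I^B i × I^B i: 1/4 I^B I^B, 1/2 I^B i, 1/4 i i.
Crossing each possibility with the father I^B i and summing P(type O): 1/4·0 + 1/2·1/4 + 1/4·1/2 = 1/4.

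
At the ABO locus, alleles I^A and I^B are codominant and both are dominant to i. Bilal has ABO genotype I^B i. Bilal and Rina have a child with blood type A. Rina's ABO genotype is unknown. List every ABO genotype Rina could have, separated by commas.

I^A I^A, I^A I^B, I^A i

For each candidate genotype of Rina, check whether crossing it with I^B i can produce every observed child phenotype.
  I^A I^A → possible child types {A, AB} ✓
  I^A I^B → possible child types {A, B, AB} ✓
  I^A i → possible child types {O, A, B, AB} ✓
  I^B I^B → possible child types {B} ✗
  I^B i → possible child types {O, B} ✗
  i i → possible child types {O, B} ✗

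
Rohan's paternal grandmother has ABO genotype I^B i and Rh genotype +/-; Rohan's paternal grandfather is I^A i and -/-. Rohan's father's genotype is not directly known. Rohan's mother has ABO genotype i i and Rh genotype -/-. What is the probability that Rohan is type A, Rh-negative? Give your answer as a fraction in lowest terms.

Rohan's father's ABO genotype from I^B i × I^A i: 1/4 I^A I^B, 1/4 I^A i, 1/4 I^B i, 1/4 i i.
Crossing each possibility with the mother i i and summing P(type A): 1/4·1/2 + 1/4·1/2 + 1/4·0 + 1/4·0 = 1/4.
Similarly for Rh via the father's Rh distribution: P(Rh-) = 3/4.
Independent loci: 1/4 × 3/4 = 3/16.

3/16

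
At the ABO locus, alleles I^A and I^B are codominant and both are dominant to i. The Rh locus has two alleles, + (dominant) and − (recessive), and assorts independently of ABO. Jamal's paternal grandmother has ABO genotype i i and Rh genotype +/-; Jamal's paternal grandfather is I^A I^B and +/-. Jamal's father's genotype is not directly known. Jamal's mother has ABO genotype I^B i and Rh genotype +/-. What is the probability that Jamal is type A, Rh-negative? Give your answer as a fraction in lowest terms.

1/32

Jamal's father's ABO genotype from i i × I^A I^B: 1/2 I^A i, 1/2 I^B i.
Crossing each possibility with the mother I^B i and summing P(type A): 1/2·1/4 + 1/2·0 = 1/8.
Similarly for Rh via the father's Rh distribution: P(Rh-) = 1/4.
Independent loci: 1/8 × 1/4 = 1/32.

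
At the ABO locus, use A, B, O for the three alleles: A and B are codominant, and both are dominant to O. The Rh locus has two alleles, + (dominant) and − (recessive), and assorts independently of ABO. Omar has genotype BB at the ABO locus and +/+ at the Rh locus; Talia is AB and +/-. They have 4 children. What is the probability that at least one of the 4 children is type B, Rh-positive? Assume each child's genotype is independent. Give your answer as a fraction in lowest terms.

ABO cross BB × AB → 1/2 B, 1/2 AB.
Rh cross +/+ × +/- → 1 Rh+; so P(type B, Rh-positive) = 1/2 × 1 = 1/2 per child.
P(none) = (1/2)^4 = 1/16; P(at least one) = 1 − 1/16 = 15/16.

15/16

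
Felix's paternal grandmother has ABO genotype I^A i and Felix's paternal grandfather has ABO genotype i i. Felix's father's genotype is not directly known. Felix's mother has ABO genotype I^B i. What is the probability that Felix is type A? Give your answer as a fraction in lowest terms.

1/8

Felix's father's ABO genotype from I^A i × i i: 1/2 I^A i, 1/2 i i.
Crossing each possibility with the mother I^B i and summing P(type A): 1/2·1/4 + 1/2·0 = 1/8.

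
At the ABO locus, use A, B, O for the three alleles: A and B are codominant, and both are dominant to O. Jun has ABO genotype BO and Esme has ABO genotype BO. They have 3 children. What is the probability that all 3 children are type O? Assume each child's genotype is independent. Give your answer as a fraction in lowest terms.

1/64

ABO cross BO × BO → 1/4 O, 3/4 B.
So P(type O) = 1/4 per child.
All 3 independent: (1/4)^3 = 1/64.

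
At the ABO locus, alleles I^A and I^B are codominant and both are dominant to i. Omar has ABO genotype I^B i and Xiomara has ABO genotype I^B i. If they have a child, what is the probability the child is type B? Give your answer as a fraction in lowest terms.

3/4

ABO cross I^B i × I^B i → offspring phenotypes: 1/4 O, 3/4 B.
So P(type B) = 3/4.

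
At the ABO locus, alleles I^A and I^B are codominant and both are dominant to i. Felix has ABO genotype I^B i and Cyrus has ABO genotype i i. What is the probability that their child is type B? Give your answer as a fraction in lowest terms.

1/2

ABO cross I^B i × i i → offspring phenotypes: 1/2 O, 1/2 B.
So P(type B) = 1/2.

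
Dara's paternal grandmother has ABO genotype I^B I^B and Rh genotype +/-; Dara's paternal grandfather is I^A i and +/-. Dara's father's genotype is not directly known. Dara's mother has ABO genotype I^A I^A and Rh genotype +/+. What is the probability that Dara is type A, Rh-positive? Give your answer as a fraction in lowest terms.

Dara's father's ABO genotype from I^B I^B × I^A i: 1/2 I^A I^B, 1/2 I^B i.
Crossing each possibility with the mother I^A I^A and summing P(type A): 1/2·1/2 + 1/2·1/2 = 1/2.
Similarly for Rh via the father's Rh distribution: P(Rh+) = 1.
Independent loci: 1/2 × 1 = 1/2.

1/2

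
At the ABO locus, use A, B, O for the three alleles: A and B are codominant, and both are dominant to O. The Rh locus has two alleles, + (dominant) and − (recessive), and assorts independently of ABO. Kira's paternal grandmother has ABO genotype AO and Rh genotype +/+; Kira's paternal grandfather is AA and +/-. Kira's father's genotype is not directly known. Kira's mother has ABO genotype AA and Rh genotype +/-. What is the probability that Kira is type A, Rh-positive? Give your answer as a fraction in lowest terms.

7/8

Kira's father's ABO genotype from AO × AA: 1/2 AA, 1/2 AO.
Crossing each possibility with the mother AA and summing P(type A): 1/2·1 + 1/2·1 = 1.
Similarly for Rh via the father's Rh distribution: P(Rh+) = 7/8.
Independent loci: 1 × 7/8 = 7/8.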